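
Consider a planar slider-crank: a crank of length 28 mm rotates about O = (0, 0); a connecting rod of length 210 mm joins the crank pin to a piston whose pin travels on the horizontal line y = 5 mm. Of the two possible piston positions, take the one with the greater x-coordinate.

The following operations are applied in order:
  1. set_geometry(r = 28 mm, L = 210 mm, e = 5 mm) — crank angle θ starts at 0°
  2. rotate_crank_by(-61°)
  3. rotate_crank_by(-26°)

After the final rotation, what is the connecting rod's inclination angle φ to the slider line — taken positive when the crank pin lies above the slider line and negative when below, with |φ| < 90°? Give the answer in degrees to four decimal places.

-9.0305

set_geometry: r = 28 mm, L = 210 mm, e = 5 mm; θ ← 0°
rotate_crank_by(-61°): θ ← 0° -61° = -61°
rotate_crank_by(-26°): θ ← -61° -26° = -87°
crank pin P = (r cos θ, r sin θ) = (1.465407, -27.961627)
h = r sin θ − e = -27.961627 − 5 = -32.961627
sin φ = h / L = -32.961627 / 210 = -0.15696013
φ = arcsin(-0.15696013) = -9.030495°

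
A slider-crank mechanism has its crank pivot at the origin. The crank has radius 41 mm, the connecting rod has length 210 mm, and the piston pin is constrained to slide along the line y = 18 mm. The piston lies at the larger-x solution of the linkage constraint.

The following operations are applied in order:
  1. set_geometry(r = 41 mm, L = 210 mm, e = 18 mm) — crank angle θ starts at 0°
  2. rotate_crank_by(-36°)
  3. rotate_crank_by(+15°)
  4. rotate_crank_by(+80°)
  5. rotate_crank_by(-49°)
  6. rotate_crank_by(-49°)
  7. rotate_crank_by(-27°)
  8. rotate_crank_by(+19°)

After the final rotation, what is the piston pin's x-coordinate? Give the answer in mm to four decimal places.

232.4060

set_geometry: r = 41 mm, L = 210 mm, e = 18 mm; θ ← 0°
rotate_crank_by(-36°): θ ← 0° -36° = -36°
rotate_crank_by(+15°): θ ← -36° +15° = -21°
rotate_crank_by(+80°): θ ← -21° +80° = 59°
rotate_crank_by(-49°): θ ← 59° -49° = 10°
rotate_crank_by(-49°): θ ← 10° -49° = -39°
rotate_crank_by(-27°): θ ← -39° -27° = -66°
rotate_crank_by(+19°): θ ← -66° +19° = -47°
crank pin P = (r cos θ, r sin θ) = (27.961933, -29.985502)
h = r sin θ − e = -29.985502 − 18 = -47.985502
x = r cos θ + √(L² − h²) = 27.961933 + √(44100.0 − 2302.6084) = 27.961933 + 204.444104 = 232.406037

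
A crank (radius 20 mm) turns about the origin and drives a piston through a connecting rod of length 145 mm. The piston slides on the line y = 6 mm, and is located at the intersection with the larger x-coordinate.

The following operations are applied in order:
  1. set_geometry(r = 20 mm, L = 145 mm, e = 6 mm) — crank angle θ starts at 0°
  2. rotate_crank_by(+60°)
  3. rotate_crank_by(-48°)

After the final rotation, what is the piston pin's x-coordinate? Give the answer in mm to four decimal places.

set_geometry: r = 20 mm, L = 145 mm, e = 6 mm; θ ← 0°
rotate_crank_by(+60°): θ ← 0° +60° = 60°
rotate_crank_by(-48°): θ ← 60° -48° = 12°
crank pin P = (r cos θ, r sin θ) = (19.562952, 4.158234)
h = r sin θ − e = 4.158234 − 6 = -1.841766
x = r cos θ + √(L² − h²) = 19.562952 + √(21025.0 − 3.3921) = 19.562952 + 144.988303 = 164.551255

164.5513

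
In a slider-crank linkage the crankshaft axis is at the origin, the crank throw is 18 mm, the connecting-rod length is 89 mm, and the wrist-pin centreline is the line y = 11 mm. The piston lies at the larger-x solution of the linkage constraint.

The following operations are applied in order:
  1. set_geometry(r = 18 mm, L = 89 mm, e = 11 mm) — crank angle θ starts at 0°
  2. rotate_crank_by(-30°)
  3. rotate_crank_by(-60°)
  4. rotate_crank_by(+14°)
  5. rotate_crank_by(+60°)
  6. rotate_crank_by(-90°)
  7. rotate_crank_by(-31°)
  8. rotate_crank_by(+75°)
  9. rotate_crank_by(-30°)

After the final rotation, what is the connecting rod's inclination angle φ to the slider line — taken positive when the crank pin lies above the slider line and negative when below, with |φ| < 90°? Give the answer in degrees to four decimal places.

set_geometry: r = 18 mm, L = 89 mm, e = 11 mm; θ ← 0°
rotate_crank_by(-30°): θ ← 0° -30° = -30°
rotate_crank_by(-60°): θ ← -30° -60° = -90°
rotate_crank_by(+14°): θ ← -90° +14° = -76°
rotate_crank_by(+60°): θ ← -76° +60° = -16°
rotate_crank_by(-90°): θ ← -16° -90° = -106°
rotate_crank_by(-31°): θ ← -106° -31° = -137°
rotate_crank_by(+75°): θ ← -137° +75° = -62°
rotate_crank_by(-30°): θ ← -62° -30° = -92°
crank pin P = (r cos θ, r sin θ) = (-0.628191, -17.989035)
h = r sin θ − e = -17.989035 − 11 = -28.989035
sin φ = h / L = -28.989035 / 89 = -0.32571949
φ = arcsin(-0.32571949) = -19.009171°

-19.0092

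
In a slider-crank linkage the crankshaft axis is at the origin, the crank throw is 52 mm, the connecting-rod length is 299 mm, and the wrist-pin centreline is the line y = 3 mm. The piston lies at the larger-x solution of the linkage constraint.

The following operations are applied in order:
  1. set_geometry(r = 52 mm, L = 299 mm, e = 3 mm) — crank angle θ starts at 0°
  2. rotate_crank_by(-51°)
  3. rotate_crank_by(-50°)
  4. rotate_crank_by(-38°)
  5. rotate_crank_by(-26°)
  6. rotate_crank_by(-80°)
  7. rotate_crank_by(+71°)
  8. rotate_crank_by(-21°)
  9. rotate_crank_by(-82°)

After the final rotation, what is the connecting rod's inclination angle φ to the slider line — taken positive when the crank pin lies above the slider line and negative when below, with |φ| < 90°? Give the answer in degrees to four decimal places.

9.3569

set_geometry: r = 52 mm, L = 299 mm, e = 3 mm; θ ← 0°
rotate_crank_by(-51°): θ ← 0° -51° = -51°
rotate_crank_by(-50°): θ ← -51° -50° = -101°
rotate_crank_by(-38°): θ ← -101° -38° = -139°
rotate_crank_by(-26°): θ ← -139° -26° = -165°
rotate_crank_by(-80°): θ ← -165° -80° = -245°
rotate_crank_by(+71°): θ ← -245° +71° = -174°
rotate_crank_by(-21°): θ ← -174° -21° = -195°
rotate_crank_by(-82°): θ ← -195° -82° = -277°
crank pin P = (r cos θ, r sin θ) = (6.337206, 51.612400)
h = r sin θ − e = 51.612400 − 3 = 48.612400
sin φ = h / L = 48.612400 / 299 = 0.16258328
φ = arcsin(0.16258328) = 9.356871°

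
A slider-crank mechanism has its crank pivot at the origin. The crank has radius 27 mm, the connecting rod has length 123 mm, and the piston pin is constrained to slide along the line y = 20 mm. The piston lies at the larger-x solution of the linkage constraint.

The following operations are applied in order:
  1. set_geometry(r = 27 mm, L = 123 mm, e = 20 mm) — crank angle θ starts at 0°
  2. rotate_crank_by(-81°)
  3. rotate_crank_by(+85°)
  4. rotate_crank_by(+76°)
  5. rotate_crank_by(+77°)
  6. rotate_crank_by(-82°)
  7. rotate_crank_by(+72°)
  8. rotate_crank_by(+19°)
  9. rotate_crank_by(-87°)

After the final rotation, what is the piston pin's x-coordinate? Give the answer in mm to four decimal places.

127.9798

set_geometry: r = 27 mm, L = 123 mm, e = 20 mm; θ ← 0°
rotate_crank_by(-81°): θ ← 0° -81° = -81°
rotate_crank_by(+85°): θ ← -81° +85° = 4°
rotate_crank_by(+76°): θ ← 4° +76° = 80°
rotate_crank_by(+77°): θ ← 80° +77° = 157°
rotate_crank_by(-82°): θ ← 157° -82° = 75°
rotate_crank_by(+72°): θ ← 75° +72° = 147°
rotate_crank_by(+19°): θ ← 147° +19° = 166°
rotate_crank_by(-87°): θ ← 166° -87° = 79°
crank pin P = (r cos θ, r sin θ) = (5.151843, 26.503934)
h = r sin θ − e = 26.503934 − 20 = 6.503934
x = r cos θ + √(L² − h²) = 5.151843 + √(15129.0 − 42.3012) = 5.151843 + 122.827924 = 127.979767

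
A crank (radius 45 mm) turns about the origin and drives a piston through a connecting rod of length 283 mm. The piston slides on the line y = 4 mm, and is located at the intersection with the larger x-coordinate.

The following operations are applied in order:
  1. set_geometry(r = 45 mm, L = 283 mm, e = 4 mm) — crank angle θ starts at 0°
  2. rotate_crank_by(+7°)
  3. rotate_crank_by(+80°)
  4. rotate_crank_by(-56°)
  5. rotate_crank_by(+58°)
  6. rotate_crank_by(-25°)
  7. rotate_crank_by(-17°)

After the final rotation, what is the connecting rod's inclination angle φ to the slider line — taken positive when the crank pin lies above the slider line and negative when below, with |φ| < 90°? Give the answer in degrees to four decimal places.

5.8635

set_geometry: r = 45 mm, L = 283 mm, e = 4 mm; θ ← 0°
rotate_crank_by(+7°): θ ← 0° +7° = 7°
rotate_crank_by(+80°): θ ← 7° +80° = 87°
rotate_crank_by(-56°): θ ← 87° -56° = 31°
rotate_crank_by(+58°): θ ← 31° +58° = 89°
rotate_crank_by(-25°): θ ← 89° -25° = 64°
rotate_crank_by(-17°): θ ← 64° -17° = 47°
crank pin P = (r cos θ, r sin θ) = (30.689926, 32.910917)
h = r sin θ − e = 32.910917 − 4 = 28.910917
sin φ = h / L = 28.910917 / 283 = 0.10215872
φ = arcsin(0.10215872) = 5.863493°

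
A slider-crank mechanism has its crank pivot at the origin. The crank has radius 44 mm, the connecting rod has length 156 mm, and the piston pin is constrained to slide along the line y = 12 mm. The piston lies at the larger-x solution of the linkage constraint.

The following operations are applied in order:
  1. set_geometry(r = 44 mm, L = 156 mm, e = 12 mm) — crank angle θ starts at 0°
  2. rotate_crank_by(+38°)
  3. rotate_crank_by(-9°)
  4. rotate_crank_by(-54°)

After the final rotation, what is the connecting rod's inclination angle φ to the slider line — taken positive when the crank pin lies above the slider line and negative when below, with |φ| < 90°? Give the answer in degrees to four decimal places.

-11.3103

set_geometry: r = 44 mm, L = 156 mm, e = 12 mm; θ ← 0°
rotate_crank_by(+38°): θ ← 0° +38° = 38°
rotate_crank_by(-9°): θ ← 38° -9° = 29°
rotate_crank_by(-54°): θ ← 29° -54° = -25°
crank pin P = (r cos θ, r sin θ) = (39.877543, -18.595204)
h = r sin θ − e = -18.595204 − 12 = -30.595204
sin φ = h / L = -30.595204 / 156 = -0.19612310
φ = arcsin(-0.19612310) = -11.310339°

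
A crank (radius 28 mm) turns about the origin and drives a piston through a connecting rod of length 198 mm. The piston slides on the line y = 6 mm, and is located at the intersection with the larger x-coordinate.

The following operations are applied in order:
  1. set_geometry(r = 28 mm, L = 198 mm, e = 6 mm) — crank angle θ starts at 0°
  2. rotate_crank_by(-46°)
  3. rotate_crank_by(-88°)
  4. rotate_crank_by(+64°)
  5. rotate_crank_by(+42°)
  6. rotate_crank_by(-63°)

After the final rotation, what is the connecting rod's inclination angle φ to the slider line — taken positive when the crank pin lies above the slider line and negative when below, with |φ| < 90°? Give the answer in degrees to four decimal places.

-9.8864

set_geometry: r = 28 mm, L = 198 mm, e = 6 mm; θ ← 0°
rotate_crank_by(-46°): θ ← 0° -46° = -46°
rotate_crank_by(-88°): θ ← -46° -88° = -134°
rotate_crank_by(+64°): θ ← -134° +64° = -70°
rotate_crank_by(+42°): θ ← -70° +42° = -28°
rotate_crank_by(-63°): θ ← -28° -63° = -91°
crank pin P = (r cos θ, r sin θ) = (-0.488667, -27.995735)
h = r sin θ − e = -27.995735 − 6 = -33.995735
sin φ = h / L = -33.995735 / 198 = -0.17169563
φ = arcsin(-0.17169563) = -9.886421°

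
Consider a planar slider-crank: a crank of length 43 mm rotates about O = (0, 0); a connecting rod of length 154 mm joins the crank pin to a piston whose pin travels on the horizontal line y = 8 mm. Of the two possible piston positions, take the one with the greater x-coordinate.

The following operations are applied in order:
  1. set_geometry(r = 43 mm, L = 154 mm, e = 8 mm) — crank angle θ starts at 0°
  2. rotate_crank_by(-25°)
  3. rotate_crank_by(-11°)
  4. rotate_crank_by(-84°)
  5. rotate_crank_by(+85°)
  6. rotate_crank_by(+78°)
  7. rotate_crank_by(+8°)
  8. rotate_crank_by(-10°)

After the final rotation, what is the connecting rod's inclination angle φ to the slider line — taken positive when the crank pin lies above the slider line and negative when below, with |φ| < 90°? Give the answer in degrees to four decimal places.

set_geometry: r = 43 mm, L = 154 mm, e = 8 mm; θ ← 0°
rotate_crank_by(-25°): θ ← 0° -25° = -25°
rotate_crank_by(-11°): θ ← -25° -11° = -36°
rotate_crank_by(-84°): θ ← -36° -84° = -120°
rotate_crank_by(+85°): θ ← -120° +85° = -35°
rotate_crank_by(+78°): θ ← -35° +78° = 43°
rotate_crank_by(+8°): θ ← 43° +8° = 51°
rotate_crank_by(-10°): θ ← 51° -10° = 41°
crank pin P = (r cos θ, r sin θ) = (32.452512, 28.210538)
h = r sin θ − e = 28.210538 − 8 = 20.210538
sin φ = h / L = 20.210538 / 154 = 0.13123726
φ = arcsin(0.13123726) = 7.541095°

7.5411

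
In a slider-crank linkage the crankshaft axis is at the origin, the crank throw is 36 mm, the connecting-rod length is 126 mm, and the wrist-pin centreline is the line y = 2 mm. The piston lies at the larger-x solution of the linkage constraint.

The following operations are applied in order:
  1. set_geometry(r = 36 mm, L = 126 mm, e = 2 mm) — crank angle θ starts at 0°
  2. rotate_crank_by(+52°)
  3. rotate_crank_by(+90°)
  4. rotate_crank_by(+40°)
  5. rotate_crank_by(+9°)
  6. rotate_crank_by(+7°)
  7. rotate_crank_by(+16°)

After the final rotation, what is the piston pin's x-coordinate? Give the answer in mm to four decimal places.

94.1959

set_geometry: r = 36 mm, L = 126 mm, e = 2 mm; θ ← 0°
rotate_crank_by(+52°): θ ← 0° +52° = 52°
rotate_crank_by(+90°): θ ← 52° +90° = 142°
rotate_crank_by(+40°): θ ← 142° +40° = 182°
rotate_crank_by(+9°): θ ← 182° +9° = 191°
rotate_crank_by(+7°): θ ← 191° +7° = 198°
rotate_crank_by(+16°): θ ← 198° +16° = 214°
crank pin P = (r cos θ, r sin θ) = (-29.845353, -20.130945)
h = r sin θ − e = -20.130945 − 2 = -22.130945
x = r cos θ + √(L² − h²) = -29.845353 + √(15876.0 − 489.7787) = -29.845353 + 124.041208 = 94.195855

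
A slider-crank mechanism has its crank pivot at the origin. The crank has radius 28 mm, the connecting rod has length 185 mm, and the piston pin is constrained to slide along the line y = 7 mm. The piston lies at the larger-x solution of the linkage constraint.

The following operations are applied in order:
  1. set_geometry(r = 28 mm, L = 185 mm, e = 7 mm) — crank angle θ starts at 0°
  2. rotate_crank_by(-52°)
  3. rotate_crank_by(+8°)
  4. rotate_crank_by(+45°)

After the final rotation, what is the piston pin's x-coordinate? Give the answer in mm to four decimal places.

set_geometry: r = 28 mm, L = 185 mm, e = 7 mm; θ ← 0°
rotate_crank_by(-52°): θ ← 0° -52° = -52°
rotate_crank_by(+8°): θ ← -52° +8° = -44°
rotate_crank_by(+45°): θ ← -44° +45° = 1°
crank pin P = (r cos θ, r sin θ) = (27.995735, 0.488667)
h = r sin θ − e = 0.488667 − 7 = -6.511333
x = r cos θ + √(L² − h²) = 27.995735 + √(34225.0 − 42.3975) = 27.995735 + 184.885377 = 212.881112

212.8811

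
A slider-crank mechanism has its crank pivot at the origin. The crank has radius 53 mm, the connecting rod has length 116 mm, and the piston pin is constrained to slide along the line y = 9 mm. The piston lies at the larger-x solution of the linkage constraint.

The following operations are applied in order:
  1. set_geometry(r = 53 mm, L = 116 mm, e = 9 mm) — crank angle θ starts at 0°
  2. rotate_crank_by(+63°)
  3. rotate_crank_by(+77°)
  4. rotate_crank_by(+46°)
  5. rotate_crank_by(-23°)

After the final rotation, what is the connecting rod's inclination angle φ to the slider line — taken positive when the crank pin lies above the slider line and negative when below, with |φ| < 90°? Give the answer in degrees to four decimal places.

3.2101

set_geometry: r = 53 mm, L = 116 mm, e = 9 mm; θ ← 0°
rotate_crank_by(+63°): θ ← 0° +63° = 63°
rotate_crank_by(+77°): θ ← 63° +77° = 140°
rotate_crank_by(+46°): θ ← 140° +46° = 186°
rotate_crank_by(-23°): θ ← 186° -23° = 163°
crank pin P = (r cos θ, r sin θ) = (-50.684152, 15.495700)
h = r sin θ − e = 15.495700 − 9 = 6.495700
sin φ = h / L = 6.495700 / 116 = 0.05599742
φ = arcsin(0.05599742) = 3.210095°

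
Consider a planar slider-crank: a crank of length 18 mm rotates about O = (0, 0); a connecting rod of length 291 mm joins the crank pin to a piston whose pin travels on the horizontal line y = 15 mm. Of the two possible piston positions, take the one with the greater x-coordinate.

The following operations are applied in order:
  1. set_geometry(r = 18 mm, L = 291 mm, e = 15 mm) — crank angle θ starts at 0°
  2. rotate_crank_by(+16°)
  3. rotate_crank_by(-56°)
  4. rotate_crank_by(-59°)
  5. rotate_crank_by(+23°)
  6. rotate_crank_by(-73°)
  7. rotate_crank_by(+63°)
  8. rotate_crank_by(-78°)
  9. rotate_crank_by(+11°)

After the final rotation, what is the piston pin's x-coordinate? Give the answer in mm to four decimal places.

274.0378

set_geometry: r = 18 mm, L = 291 mm, e = 15 mm; θ ← 0°
rotate_crank_by(+16°): θ ← 0° +16° = 16°
rotate_crank_by(-56°): θ ← 16° -56° = -40°
rotate_crank_by(-59°): θ ← -40° -59° = -99°
rotate_crank_by(+23°): θ ← -99° +23° = -76°
rotate_crank_by(-73°): θ ← -76° -73° = -149°
rotate_crank_by(+63°): θ ← -149° +63° = -86°
rotate_crank_by(-78°): θ ← -86° -78° = -164°
rotate_crank_by(+11°): θ ← -164° +11° = -153°
crank pin P = (r cos θ, r sin θ) = (-16.038117, -8.171829)
h = r sin θ − e = -8.171829 − 15 = -23.171829
x = r cos θ + √(L² − h²) = -16.038117 + √(84681.0 − 536.9337) = -16.038117 + 290.075967 = 274.037849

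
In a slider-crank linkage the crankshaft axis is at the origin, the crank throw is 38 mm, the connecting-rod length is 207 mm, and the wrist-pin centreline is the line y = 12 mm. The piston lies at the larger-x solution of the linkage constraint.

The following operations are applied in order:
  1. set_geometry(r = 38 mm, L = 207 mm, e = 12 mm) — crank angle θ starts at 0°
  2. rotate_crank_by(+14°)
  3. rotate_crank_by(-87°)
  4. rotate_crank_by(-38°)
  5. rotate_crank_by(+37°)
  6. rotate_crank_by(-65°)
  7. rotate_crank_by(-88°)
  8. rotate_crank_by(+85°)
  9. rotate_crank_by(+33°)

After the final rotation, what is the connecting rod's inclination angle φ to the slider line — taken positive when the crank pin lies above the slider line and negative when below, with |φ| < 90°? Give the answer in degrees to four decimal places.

set_geometry: r = 38 mm, L = 207 mm, e = 12 mm; θ ← 0°
rotate_crank_by(+14°): θ ← 0° +14° = 14°
rotate_crank_by(-87°): θ ← 14° -87° = -73°
rotate_crank_by(-38°): θ ← -73° -38° = -111°
rotate_crank_by(+37°): θ ← -111° +37° = -74°
rotate_crank_by(-65°): θ ← -74° -65° = -139°
rotate_crank_by(-88°): θ ← -139° -88° = -227°
rotate_crank_by(+85°): θ ← -227° +85° = -142°
rotate_crank_by(+33°): θ ← -142° +33° = -109°
crank pin P = (r cos θ, r sin θ) = (-12.371590, -35.929706)
h = r sin θ − e = -35.929706 − 12 = -47.929706
sin φ = h / L = -47.929706 / 207 = -0.23154447
φ = arcsin(-0.23154447) = -13.388018°

-13.3880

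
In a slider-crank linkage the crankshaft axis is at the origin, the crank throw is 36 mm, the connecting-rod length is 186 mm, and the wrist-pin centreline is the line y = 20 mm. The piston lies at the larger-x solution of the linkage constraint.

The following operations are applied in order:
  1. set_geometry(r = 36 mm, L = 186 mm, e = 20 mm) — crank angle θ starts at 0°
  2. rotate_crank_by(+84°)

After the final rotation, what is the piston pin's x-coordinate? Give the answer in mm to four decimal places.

189.0905

set_geometry: r = 36 mm, L = 186 mm, e = 20 mm; θ ← 0°
rotate_crank_by(+84°): θ ← 0° +84° = 84°
crank pin P = (r cos θ, r sin θ) = (3.763025, 35.802788)
h = r sin θ − e = 35.802788 − 20 = 15.802788
x = r cos θ + √(L² − h²) = 3.763025 + √(34596.0 − 249.7281) = 3.763025 + 185.327472 = 189.090497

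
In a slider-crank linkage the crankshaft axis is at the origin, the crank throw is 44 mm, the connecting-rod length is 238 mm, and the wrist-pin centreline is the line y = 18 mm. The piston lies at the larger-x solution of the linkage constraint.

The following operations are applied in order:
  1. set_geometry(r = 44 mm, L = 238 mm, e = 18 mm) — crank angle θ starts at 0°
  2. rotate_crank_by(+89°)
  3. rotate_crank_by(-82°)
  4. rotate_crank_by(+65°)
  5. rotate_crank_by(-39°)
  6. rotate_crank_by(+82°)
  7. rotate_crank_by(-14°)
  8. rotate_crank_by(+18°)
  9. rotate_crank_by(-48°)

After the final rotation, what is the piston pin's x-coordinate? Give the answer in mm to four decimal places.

251.1517

set_geometry: r = 44 mm, L = 238 mm, e = 18 mm; θ ← 0°
rotate_crank_by(+89°): θ ← 0° +89° = 89°
rotate_crank_by(-82°): θ ← 89° -82° = 7°
rotate_crank_by(+65°): θ ← 7° +65° = 72°
rotate_crank_by(-39°): θ ← 72° -39° = 33°
rotate_crank_by(+82°): θ ← 33° +82° = 115°
rotate_crank_by(-14°): θ ← 115° -14° = 101°
rotate_crank_by(+18°): θ ← 101° +18° = 119°
rotate_crank_by(-48°): θ ← 119° -48° = 71°
crank pin P = (r cos θ, r sin θ) = (14.324999, 41.602817)
h = r sin θ − e = 41.602817 − 18 = 23.602817
x = r cos θ + √(L² − h²) = 14.324999 + √(56644.0 − 557.0930) = 14.324999 + 236.826745 = 251.151744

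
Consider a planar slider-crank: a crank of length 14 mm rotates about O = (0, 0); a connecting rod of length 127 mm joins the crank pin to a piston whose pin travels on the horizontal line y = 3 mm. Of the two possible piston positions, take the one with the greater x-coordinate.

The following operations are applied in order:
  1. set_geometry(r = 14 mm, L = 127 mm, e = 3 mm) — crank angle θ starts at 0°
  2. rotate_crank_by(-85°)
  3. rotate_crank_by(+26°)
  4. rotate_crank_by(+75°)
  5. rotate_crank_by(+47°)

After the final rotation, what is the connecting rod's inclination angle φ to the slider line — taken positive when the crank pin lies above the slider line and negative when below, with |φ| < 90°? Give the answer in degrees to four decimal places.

set_geometry: r = 14 mm, L = 127 mm, e = 3 mm; θ ← 0°
rotate_crank_by(-85°): θ ← 0° -85° = -85°
rotate_crank_by(+26°): θ ← -85° +26° = -59°
rotate_crank_by(+75°): θ ← -59° +75° = 16°
rotate_crank_by(+47°): θ ← 16° +47° = 63°
crank pin P = (r cos θ, r sin θ) = (6.355867, 12.474091)
h = r sin θ − e = 12.474091 − 3 = 9.474091
sin φ = h / L = 9.474091 / 127 = 0.07459914
φ = arcsin(0.07459914) = 4.278190°

4.2782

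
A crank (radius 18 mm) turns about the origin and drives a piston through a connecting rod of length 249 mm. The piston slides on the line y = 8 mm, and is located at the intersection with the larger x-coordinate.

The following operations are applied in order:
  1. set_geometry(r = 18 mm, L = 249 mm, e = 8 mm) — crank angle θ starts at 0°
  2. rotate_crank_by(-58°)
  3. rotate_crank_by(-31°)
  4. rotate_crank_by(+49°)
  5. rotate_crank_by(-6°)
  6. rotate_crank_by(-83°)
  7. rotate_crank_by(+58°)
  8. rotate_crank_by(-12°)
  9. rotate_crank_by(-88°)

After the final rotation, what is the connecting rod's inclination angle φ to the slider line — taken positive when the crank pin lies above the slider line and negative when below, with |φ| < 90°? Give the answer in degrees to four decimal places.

set_geometry: r = 18 mm, L = 249 mm, e = 8 mm; θ ← 0°
rotate_crank_by(-58°): θ ← 0° -58° = -58°
rotate_crank_by(-31°): θ ← -58° -31° = -89°
rotate_crank_by(+49°): θ ← -89° +49° = -40°
rotate_crank_by(-6°): θ ← -40° -6° = -46°
rotate_crank_by(-83°): θ ← -46° -83° = -129°
rotate_crank_by(+58°): θ ← -129° +58° = -71°
rotate_crank_by(-12°): θ ← -71° -12° = -83°
rotate_crank_by(-88°): θ ← -83° -88° = -171°
crank pin P = (r cos θ, r sin θ) = (-17.778390, -2.815820)
h = r sin θ − e = -2.815820 − 8 = -10.815820
sin φ = h / L = -10.815820 / 249 = -0.04343703
φ = arcsin(-0.04343703) = -2.489542°

-2.4895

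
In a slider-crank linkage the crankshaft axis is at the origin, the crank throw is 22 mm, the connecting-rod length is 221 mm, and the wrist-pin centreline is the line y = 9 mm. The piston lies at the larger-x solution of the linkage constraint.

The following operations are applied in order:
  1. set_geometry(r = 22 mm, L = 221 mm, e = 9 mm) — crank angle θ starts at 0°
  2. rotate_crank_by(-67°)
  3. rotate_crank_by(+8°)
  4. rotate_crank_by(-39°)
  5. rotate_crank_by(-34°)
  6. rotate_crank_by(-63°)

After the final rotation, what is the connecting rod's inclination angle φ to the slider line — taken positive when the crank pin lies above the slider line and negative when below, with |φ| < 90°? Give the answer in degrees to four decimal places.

set_geometry: r = 22 mm, L = 221 mm, e = 9 mm; θ ← 0°
rotate_crank_by(-67°): θ ← 0° -67° = -67°
rotate_crank_by(+8°): θ ← -67° +8° = -59°
rotate_crank_by(-39°): θ ← -59° -39° = -98°
rotate_crank_by(-34°): θ ← -98° -34° = -132°
rotate_crank_by(-63°): θ ← -132° -63° = -195°
crank pin P = (r cos θ, r sin θ) = (-21.250368, 5.694019)
h = r sin θ − e = 5.694019 − 9 = -3.305981
sin φ = h / L = -3.305981 / 221 = -0.01495919
φ = arcsin(-0.01495919) = -0.857130°

-0.8571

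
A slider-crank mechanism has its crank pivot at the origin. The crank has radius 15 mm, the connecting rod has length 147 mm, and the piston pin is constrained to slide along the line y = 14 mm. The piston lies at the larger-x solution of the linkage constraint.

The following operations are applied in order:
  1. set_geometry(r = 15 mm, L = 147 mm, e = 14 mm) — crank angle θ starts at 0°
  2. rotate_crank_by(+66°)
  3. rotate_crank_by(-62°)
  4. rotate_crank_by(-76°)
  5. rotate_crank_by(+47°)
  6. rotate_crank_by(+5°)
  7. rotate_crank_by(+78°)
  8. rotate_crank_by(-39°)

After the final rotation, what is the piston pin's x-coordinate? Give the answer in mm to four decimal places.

set_geometry: r = 15 mm, L = 147 mm, e = 14 mm; θ ← 0°
rotate_crank_by(+66°): θ ← 0° +66° = 66°
rotate_crank_by(-62°): θ ← 66° -62° = 4°
rotate_crank_by(-76°): θ ← 4° -76° = -72°
rotate_crank_by(+47°): θ ← -72° +47° = -25°
rotate_crank_by(+5°): θ ← -25° +5° = -20°
rotate_crank_by(+78°): θ ← -20° +78° = 58°
rotate_crank_by(-39°): θ ← 58° -39° = 19°
crank pin P = (r cos θ, r sin θ) = (14.182779, 4.883522)
h = r sin θ − e = 4.883522 − 14 = -9.116478
x = r cos θ + √(L² − h²) = 14.182779 + √(21609.0 − 83.1102) = 14.182779 + 146.717040 = 160.899819

160.8998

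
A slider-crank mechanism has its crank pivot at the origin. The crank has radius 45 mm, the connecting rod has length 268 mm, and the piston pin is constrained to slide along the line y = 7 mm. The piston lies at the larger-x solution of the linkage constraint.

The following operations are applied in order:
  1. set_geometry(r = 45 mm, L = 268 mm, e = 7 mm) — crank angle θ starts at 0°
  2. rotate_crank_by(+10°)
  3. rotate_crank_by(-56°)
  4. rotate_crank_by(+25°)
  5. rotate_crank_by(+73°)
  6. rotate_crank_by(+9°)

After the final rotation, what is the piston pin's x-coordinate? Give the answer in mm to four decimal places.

287.8558

set_geometry: r = 45 mm, L = 268 mm, e = 7 mm; θ ← 0°
rotate_crank_by(+10°): θ ← 0° +10° = 10°
rotate_crank_by(-56°): θ ← 10° -56° = -46°
rotate_crank_by(+25°): θ ← -46° +25° = -21°
rotate_crank_by(+73°): θ ← -21° +73° = 52°
rotate_crank_by(+9°): θ ← 52° +9° = 61°
crank pin P = (r cos θ, r sin θ) = (21.816433, 39.357887)
h = r sin θ − e = 39.357887 − 7 = 32.357887
x = r cos θ + √(L² − h²) = 21.816433 + √(71824.0 − 1047.0328) = 21.816433 + 266.039409 = 287.855842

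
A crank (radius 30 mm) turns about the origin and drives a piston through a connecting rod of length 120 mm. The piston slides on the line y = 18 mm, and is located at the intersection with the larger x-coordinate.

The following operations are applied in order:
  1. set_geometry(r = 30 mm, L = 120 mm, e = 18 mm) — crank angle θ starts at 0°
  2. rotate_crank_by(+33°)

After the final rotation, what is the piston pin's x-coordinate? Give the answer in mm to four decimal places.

set_geometry: r = 30 mm, L = 120 mm, e = 18 mm; θ ← 0°
rotate_crank_by(+33°): θ ← 0° +33° = 33°
crank pin P = (r cos θ, r sin θ) = (25.160117, 16.339171)
h = r sin θ − e = 16.339171 − 18 = -1.660829
x = r cos θ + √(L² − h²) = 25.160117 + √(14400.0 − 2.7584) = 25.160117 + 119.988506 = 145.148623

145.1486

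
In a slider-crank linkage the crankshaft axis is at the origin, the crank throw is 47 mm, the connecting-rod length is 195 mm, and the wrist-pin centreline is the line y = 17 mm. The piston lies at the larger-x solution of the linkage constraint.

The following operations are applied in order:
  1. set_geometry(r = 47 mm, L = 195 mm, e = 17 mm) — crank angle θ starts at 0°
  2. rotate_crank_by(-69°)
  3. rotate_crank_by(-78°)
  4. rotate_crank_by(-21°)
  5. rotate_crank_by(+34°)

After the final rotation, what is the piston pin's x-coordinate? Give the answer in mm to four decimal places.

set_geometry: r = 47 mm, L = 195 mm, e = 17 mm; θ ← 0°
rotate_crank_by(-69°): θ ← 0° -69° = -69°
rotate_crank_by(-78°): θ ← -69° -78° = -147°
rotate_crank_by(-21°): θ ← -147° -21° = -168°
rotate_crank_by(+34°): θ ← -168° +34° = -134°
crank pin P = (r cos θ, r sin θ) = (-32.648943, -33.808971)
h = r sin θ − e = -33.808971 − 17 = -50.808971
x = r cos θ + √(L² − h²) = -32.648943 + √(38025.0 − 2581.5515) = -32.648943 + 188.264305 = 155.615362

155.6154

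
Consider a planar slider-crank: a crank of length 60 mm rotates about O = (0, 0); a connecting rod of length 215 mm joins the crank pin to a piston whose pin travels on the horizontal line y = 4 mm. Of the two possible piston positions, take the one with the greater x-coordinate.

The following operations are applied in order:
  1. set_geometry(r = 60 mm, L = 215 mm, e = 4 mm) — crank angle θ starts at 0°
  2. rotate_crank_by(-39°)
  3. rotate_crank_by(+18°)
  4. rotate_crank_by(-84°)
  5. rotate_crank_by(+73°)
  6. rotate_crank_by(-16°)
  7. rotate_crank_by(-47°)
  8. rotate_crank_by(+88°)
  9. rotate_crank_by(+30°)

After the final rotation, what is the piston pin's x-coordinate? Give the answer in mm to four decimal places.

269.3493

set_geometry: r = 60 mm, L = 215 mm, e = 4 mm; θ ← 0°
rotate_crank_by(-39°): θ ← 0° -39° = -39°
rotate_crank_by(+18°): θ ← -39° +18° = -21°
rotate_crank_by(-84°): θ ← -21° -84° = -105°
rotate_crank_by(+73°): θ ← -105° +73° = -32°
rotate_crank_by(-16°): θ ← -32° -16° = -48°
rotate_crank_by(-47°): θ ← -48° -47° = -95°
rotate_crank_by(+88°): θ ← -95° +88° = -7°
rotate_crank_by(+30°): θ ← -7° +30° = 23°
crank pin P = (r cos θ, r sin θ) = (55.230291, 23.443868)
h = r sin θ − e = 23.443868 − 4 = 19.443868
x = r cos θ + √(L² − h²) = 55.230291 + √(46225.0 − 378.0640) = 55.230291 + 214.118976 = 269.349267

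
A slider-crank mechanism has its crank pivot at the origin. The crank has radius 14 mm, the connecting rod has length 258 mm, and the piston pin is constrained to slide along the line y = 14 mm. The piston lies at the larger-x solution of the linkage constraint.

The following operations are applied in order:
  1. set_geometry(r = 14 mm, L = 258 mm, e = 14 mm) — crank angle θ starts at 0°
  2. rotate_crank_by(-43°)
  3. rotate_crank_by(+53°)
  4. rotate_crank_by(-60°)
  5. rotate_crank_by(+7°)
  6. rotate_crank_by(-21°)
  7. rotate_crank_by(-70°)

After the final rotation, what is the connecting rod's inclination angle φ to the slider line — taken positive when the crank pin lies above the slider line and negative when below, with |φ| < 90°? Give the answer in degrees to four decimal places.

-5.3533

set_geometry: r = 14 mm, L = 258 mm, e = 14 mm; θ ← 0°
rotate_crank_by(-43°): θ ← 0° -43° = -43°
rotate_crank_by(+53°): θ ← -43° +53° = 10°
rotate_crank_by(-60°): θ ← 10° -60° = -50°
rotate_crank_by(+7°): θ ← -50° +7° = -43°
rotate_crank_by(-21°): θ ← -43° -21° = -64°
rotate_crank_by(-70°): θ ← -64° -70° = -134°
crank pin P = (r cos θ, r sin θ) = (-9.725217, -10.070757)
h = r sin θ − e = -10.070757 − 14 = -24.070757
sin φ = h / L = -24.070757 / 258 = -0.09329751
φ = arcsin(-0.09329751) = -5.353339°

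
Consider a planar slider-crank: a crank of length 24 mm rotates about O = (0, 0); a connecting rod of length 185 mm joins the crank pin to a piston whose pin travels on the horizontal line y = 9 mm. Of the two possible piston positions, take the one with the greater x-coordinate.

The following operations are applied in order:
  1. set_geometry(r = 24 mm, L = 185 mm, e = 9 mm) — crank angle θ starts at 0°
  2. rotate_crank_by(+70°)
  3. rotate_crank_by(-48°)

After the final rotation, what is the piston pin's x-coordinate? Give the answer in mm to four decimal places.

207.2524

set_geometry: r = 24 mm, L = 185 mm, e = 9 mm; θ ← 0°
rotate_crank_by(+70°): θ ← 0° +70° = 70°
rotate_crank_by(-48°): θ ← 70° -48° = 22°
crank pin P = (r cos θ, r sin θ) = (22.252413, 8.990558)
h = r sin θ − e = 8.990558 − 9 = -0.009442
x = r cos θ + √(L² − h²) = 22.252413 + √(34225.0 − 0.0001) = 22.252413 + 185.000000 = 207.252412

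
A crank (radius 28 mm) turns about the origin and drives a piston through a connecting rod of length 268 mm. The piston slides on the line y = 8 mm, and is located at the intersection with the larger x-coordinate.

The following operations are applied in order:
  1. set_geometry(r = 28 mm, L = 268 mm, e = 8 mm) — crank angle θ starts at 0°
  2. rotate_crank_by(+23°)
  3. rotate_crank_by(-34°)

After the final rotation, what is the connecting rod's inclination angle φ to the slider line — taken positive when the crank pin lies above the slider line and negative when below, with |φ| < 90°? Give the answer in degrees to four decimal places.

-2.8537

set_geometry: r = 28 mm, L = 268 mm, e = 8 mm; θ ← 0°
rotate_crank_by(+23°): θ ← 0° +23° = 23°
rotate_crank_by(-34°): θ ← 23° -34° = -11°
crank pin P = (r cos θ, r sin θ) = (27.485561, -5.342652)
h = r sin θ − e = -5.342652 − 8 = -13.342652
sin φ = h / L = -13.342652 / 268 = -0.04978601
φ = arcsin(-0.04978601) = -2.853708°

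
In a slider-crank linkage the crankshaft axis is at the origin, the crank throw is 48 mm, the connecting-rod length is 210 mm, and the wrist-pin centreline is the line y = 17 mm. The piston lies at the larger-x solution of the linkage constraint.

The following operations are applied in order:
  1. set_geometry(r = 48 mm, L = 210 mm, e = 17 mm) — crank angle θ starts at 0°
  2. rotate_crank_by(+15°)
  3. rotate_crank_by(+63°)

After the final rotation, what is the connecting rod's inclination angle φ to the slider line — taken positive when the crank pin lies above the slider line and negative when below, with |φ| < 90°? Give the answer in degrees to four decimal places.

set_geometry: r = 48 mm, L = 210 mm, e = 17 mm; θ ← 0°
rotate_crank_by(+15°): θ ← 0° +15° = 15°
rotate_crank_by(+63°): θ ← 15° +63° = 78°
crank pin P = (r cos θ, r sin θ) = (9.979761, 46.951085)
h = r sin θ − e = 46.951085 − 17 = 29.951085
sin φ = h / L = 29.951085 / 210 = 0.14262421
φ = arcsin(0.14262421) = 8.199727°

8.1997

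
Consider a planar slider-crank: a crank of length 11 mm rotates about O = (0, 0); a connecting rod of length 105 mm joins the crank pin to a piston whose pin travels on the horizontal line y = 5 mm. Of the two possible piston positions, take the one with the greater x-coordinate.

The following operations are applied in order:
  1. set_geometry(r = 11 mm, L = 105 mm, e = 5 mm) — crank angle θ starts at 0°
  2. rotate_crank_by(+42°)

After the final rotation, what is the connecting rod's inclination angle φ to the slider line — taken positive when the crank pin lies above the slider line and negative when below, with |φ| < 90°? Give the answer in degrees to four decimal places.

1.2881

set_geometry: r = 11 mm, L = 105 mm, e = 5 mm; θ ← 0°
rotate_crank_by(+42°): θ ← 0° +42° = 42°
crank pin P = (r cos θ, r sin θ) = (8.174593, 7.360437)
h = r sin θ − e = 7.360437 − 5 = 2.360437
sin φ = h / L = 2.360437 / 105 = 0.02248035
φ = arcsin(0.02248035) = 1.288138°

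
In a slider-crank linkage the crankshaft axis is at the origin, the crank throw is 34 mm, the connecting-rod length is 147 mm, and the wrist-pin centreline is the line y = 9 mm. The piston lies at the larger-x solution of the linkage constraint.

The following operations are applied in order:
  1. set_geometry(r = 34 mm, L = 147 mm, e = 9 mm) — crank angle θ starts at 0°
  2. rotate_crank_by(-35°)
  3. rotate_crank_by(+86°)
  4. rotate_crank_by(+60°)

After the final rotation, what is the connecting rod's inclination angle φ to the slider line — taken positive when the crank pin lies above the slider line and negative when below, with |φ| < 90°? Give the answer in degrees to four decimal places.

8.8997

set_geometry: r = 34 mm, L = 147 mm, e = 9 mm; θ ← 0°
rotate_crank_by(-35°): θ ← 0° -35° = -35°
rotate_crank_by(+86°): θ ← -35° +86° = 51°
rotate_crank_by(+60°): θ ← 51° +60° = 111°
crank pin P = (r cos θ, r sin θ) = (-12.184510, 31.741735)
h = r sin θ − e = 31.741735 − 9 = 22.741735
sin φ = h / L = 22.741735 / 147 = 0.15470568
φ = arcsin(0.15470568) = 8.899727°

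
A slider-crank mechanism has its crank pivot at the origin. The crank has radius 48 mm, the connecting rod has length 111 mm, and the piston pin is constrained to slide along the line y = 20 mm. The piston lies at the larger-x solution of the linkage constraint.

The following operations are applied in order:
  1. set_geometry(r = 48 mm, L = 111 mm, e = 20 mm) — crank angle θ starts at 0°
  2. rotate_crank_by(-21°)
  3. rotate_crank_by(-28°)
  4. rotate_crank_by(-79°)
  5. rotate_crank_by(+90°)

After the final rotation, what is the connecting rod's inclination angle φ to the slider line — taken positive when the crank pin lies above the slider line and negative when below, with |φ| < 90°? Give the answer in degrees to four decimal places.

set_geometry: r = 48 mm, L = 111 mm, e = 20 mm; θ ← 0°
rotate_crank_by(-21°): θ ← 0° -21° = -21°
rotate_crank_by(-28°): θ ← -21° -28° = -49°
rotate_crank_by(-79°): θ ← -49° -79° = -128°
rotate_crank_by(+90°): θ ← -128° +90° = -38°
crank pin P = (r cos θ, r sin θ) = (37.824516, -29.551751)
h = r sin θ − e = -29.551751 − 20 = -49.551751
sin φ = h / L = -49.551751 / 111 = -0.44641217
φ = arcsin(-0.44641217) = -26.513724°

-26.5137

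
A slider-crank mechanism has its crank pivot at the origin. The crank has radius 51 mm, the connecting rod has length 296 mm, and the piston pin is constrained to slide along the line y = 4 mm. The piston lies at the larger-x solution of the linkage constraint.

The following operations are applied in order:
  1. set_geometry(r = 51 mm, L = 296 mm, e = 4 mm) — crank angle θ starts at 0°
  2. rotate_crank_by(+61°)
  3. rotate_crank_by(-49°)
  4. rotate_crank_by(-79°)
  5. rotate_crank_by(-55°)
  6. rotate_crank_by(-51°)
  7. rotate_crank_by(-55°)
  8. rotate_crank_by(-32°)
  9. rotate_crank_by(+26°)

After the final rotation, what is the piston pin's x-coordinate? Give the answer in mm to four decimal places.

263.6685

set_geometry: r = 51 mm, L = 296 mm, e = 4 mm; θ ← 0°
rotate_crank_by(+61°): θ ← 0° +61° = 61°
rotate_crank_by(-49°): θ ← 61° -49° = 12°
rotate_crank_by(-79°): θ ← 12° -79° = -67°
rotate_crank_by(-55°): θ ← -67° -55° = -122°
rotate_crank_by(-51°): θ ← -122° -51° = -173°
rotate_crank_by(-55°): θ ← -173° -55° = -228°
rotate_crank_by(-32°): θ ← -228° -32° = -260°
rotate_crank_by(+26°): θ ← -260° +26° = -234°
crank pin P = (r cos θ, r sin θ) = (-29.977048, 41.259867)
h = r sin θ − e = 41.259867 − 4 = 37.259867
x = r cos θ + √(L² − h²) = -29.977048 + √(87616.0 − 1388.2977) = -29.977048 + 293.645539 = 263.668491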